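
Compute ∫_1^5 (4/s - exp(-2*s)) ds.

An antiderivative is F(s) = 4*log(s) + exp(-2*s)/2.
Then F(5) - F(1) = (exp(-10)/2 + 4*log(5)) - (exp(-2)/2) = (-exp(8) + 1 + 8*exp(10)*log(5))*exp(-10)/2.

(-exp(8) + 1 + 8*exp(10)*log(5))*exp(-10)/2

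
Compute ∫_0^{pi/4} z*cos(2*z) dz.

Integrate by parts once (u = z, dv = cos(2*z) dz).
An antiderivative is F(z) = z*sin(2*z)/2 + cos(2*z)/4.
Then F(pi/4) - F(0) = (pi/8) - (1/4) = -1/4 + pi/8.

-1/4 + pi/8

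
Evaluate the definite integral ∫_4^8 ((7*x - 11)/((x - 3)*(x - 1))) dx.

Factor the denominator: x**2 - 4*x + 3 = (x - 1)(x - 3).
Partial fractions: (7*x - 11)/((x - 3)*(x - 1)) = 2/(x - 1) + 5/(x - 3).
An antiderivative is F(x) = 5*log(x - 3) + 2*log(x - 1).
Then F(8) - F(4) = (2*log(7) + 5*log(5)) - (log(9)) = -2*log(3) + 2*log(7) + 5*log(5).

-2*log(3) + 2*log(7) + 5*log(5)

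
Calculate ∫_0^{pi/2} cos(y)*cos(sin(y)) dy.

Let u = sin(y), so du = cos(y) dy. When y = 0, u = 0; when y = pi/2, u = 1.
The integral becomes ∫ cos(u) du from 0 to 1, with antiderivative sin(u).
Back in y: F(y) = sin(sin(y)).
Then F(pi/2) - F(0) = (sin(1)) - (0) = sin(1).

sin(1)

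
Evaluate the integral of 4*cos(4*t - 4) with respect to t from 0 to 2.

2*sin(4)

Let u = 4*t - 4, so du = 4 dt. When t = 0, u = -4; when t = 2, u = 4.
The integral becomes ∫ cos(u) du from -4 to 4, with antiderivative sin(u).
Back in t: F(t) = sin(4*t - 4).
Then F(2) - F(0) = (sin(4)) - (-sin(4)) = 2*sin(4).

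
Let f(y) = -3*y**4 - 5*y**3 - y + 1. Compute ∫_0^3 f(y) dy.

By the power rule, an antiderivative is F(y) = -3*y**5/5 - 5*y**4/4 - y**2/2 + y.
Then F(3) - F(0) = (-4971/20) - (0) = -4971/20.

-4971/20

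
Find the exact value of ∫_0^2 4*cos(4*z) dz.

sin(8)

Let u = 4*z, so du = 4 dz. When z = 0, u = 0; when z = 2, u = 8.
The integral becomes ∫ cos(u) du from 0 to 8, with antiderivative sin(u).
Back in z: F(z) = sin(4*z).
Then F(2) - F(0) = (sin(8)) - (0) = sin(8).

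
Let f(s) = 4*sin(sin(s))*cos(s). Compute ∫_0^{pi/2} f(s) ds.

Let u = sin(s), so du = cos(s) ds. When s = 0, u = 0; when s = pi/2, u = 1.
The integral becomes 4·∫ sin(u) du from 0 to 1, with antiderivative -4*cos(u).
Back in s: F(s) = -4*cos(sin(s)).
Then F(pi/2) - F(0) = (-4*cos(1)) - (-4) = 4 - 4*cos(1).

4 - 4*cos(1)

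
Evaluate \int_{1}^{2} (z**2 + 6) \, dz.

25/3

By the power rule, an antiderivative is F(z) = z**3/3 + 6*z.
Then F(2) - F(1) = (44/3) - (19/3) = 25/3.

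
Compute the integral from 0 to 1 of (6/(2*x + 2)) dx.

Let u = 2*x + 2, so du = 2 dx. When x = 0, u = 2; when x = 1, u = 4.
The integral becomes 3·∫ 1/u du from 2 to 4, with antiderivative 3*log(u).
Back in x: F(x) = 3*log(2*x + 2).
Then F(1) - F(0) = (log(64)) - (log(8)) = log(8).

log(8)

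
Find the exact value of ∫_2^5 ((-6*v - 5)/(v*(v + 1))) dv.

Factor the denominator: v**2 + v = (v + 1)v.
Partial fractions: (-6*v - 5)/(v*(v + 1)) = -1/(v + 1) - 5/v.
An antiderivative is F(v) = -5*log(v) - log(v + 1).
Then F(5) - F(2) = (-5*log(5) - log(3) - log(2)) - (-log(96)) = -5*log(5) + 4*log(2).

-5*log(5) + 4*log(2)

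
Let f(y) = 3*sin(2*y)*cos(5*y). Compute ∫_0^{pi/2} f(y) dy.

-2/7

Use the identity sin(2*y)cos(5*y) = [sin(7*y) + sin(-3*y)]/2.
An antiderivative is F(y) = cos(3*y)/2 - 3*cos(7*y)/14.
Then F(pi/2) - F(0) = (0) - (2/7) = -2/7.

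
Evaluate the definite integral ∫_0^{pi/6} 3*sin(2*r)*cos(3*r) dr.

Use the identity sin(2*r)cos(3*r) = [sin(5*r) + sin(-r)]/2.
An antiderivative is F(r) = 3*cos(r)/2 - 3*cos(5*r)/10.
Then F(pi/6) - F(0) = (9*sqrt(3)/10) - (6/5) = -6/5 + 9*sqrt(3)/10.

-6/5 + 9*sqrt(3)/10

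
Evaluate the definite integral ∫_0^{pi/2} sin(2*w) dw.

An antiderivative is F(w) = -cos(2*w)/2.
Then F(pi/2) - F(0) = (1/2) - (-1/2) = 1.

1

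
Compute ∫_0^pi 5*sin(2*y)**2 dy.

5*pi/2

Use the identity sin^2(2*y) = (1 - cos(4*y))/2.
An antiderivative is F(y) = 5*y/2 - 5*sin(4*y)/8.
Then F(pi) - F(0) = (5*pi/2) - (0) = 5*pi/2.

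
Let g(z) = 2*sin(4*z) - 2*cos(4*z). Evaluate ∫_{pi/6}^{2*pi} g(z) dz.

An antiderivative is F(z) = -sin(4*z)/2 - cos(4*z)/2.
Then F(2*pi) - F(pi/6) = (-1/2) - (1/4 - sqrt(3)/4) = -3/4 + sqrt(3)/4.

-3/4 + sqrt(3)/4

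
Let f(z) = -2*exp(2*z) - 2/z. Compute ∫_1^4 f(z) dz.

An antiderivative is F(z) = -exp(2*z) - 2*log(z).
Then F(4) - F(1) = (-exp(8) - log(16)) - (-exp(2)) = -exp(8) - log(16) + exp(2).

-exp(8) - log(16) + exp(2)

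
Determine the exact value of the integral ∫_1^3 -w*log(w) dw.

Integrate by parts once (u = ln w, dv = -w dw).
An antiderivative is F(w) = -w**2*(2*log(w) - 1)/4.
Then F(3) - F(1) = (9/4 - 9*log(3)/2) - (1/4) = 2 - 9*log(3)/2.

2 - 9*log(3)/2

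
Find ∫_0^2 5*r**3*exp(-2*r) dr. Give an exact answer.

15/8 - 355*exp(-4)/8

Integrate by parts 3 times (u = r^3, dv = 5*exp(-2*r) dr).
An antiderivative is F(r) = (-20*r**3 - 30*r**2 - 30*r - 15)*exp(-2*r)/8.
Then F(2) - F(0) = (-355*exp(-4)/8) - (-15/8) = 15/8 - 355*exp(-4)/8.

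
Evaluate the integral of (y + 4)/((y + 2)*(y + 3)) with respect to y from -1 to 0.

log(8/3)

Factor the denominator: y**2 + 5*y + 6 = (y + 3)(y + 2).
Partial fractions: (y + 4)/((y + 2)*(y + 3)) = -1/(y + 3) + 2/(y + 2).
An antiderivative is F(y) = 2*log(y + 2) - log(y + 3).
Then F(0) - F(-1) = (log(4/3)) - (-log(2)) = log(8/3).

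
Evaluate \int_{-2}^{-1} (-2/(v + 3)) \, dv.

An antiderivative is F(v) = -2*log(v + 3).
Then F(-1) - F(-2) = (-log(4)) - (0) = -log(4).

-log(4)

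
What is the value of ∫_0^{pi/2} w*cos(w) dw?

-1 + pi/2

Integrate by parts once (u = w, dv = cos(w) dw).
An antiderivative is F(w) = w*sin(w) + cos(w).
Then F(pi/2) - F(0) = (pi/2) - (1) = -1 + pi/2.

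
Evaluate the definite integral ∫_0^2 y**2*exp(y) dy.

Integrate by parts twice (u = y^2, dv = exp(y) dy).
An antiderivative is F(y) = (y**2 - 2*y + 2)*exp(y).
Then F(2) - F(0) = (2*exp(2)) - (2) = -2 + 2*exp(2).

-2 + 2*exp(2)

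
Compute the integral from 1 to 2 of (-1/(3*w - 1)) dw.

An antiderivative is F(w) = -log(3*w - 1)/3.
Then F(2) - F(1) = (-log(5)/3) - (-log(2)/3) = -log(5)/3 + log(2)/3.

-log(5)/3 + log(2)/3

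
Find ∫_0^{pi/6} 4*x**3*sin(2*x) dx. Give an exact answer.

Integrate by parts 3 times (u = x^3, dv = 4*sin(2*x) dx).
An antiderivative is F(x) = -2*x**3*cos(2*x) + 3*x**2*sin(2*x) + 3*x*cos(2*x) - 3*sin(2*x)/2.
Then F(pi/6) - F(0) = (-3*sqrt(3)/4 - pi**3/216 + sqrt(3)*pi**2/24 + pi/4) - (0) = -3*sqrt(3)/4 - pi**3/216 + sqrt(3)*pi**2/24 + pi/4.

-3*sqrt(3)/4 - pi**3/216 + sqrt(3)*pi**2/24 + pi/4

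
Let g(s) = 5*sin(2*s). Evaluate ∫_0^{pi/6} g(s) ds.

5/4

An antiderivative is F(s) = -5*cos(2*s)/2.
Then F(pi/6) - F(0) = (-5/4) - (-5/2) = 5/4.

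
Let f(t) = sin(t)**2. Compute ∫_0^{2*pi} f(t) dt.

pi

Use the identity sin^2(t) = (1 - cos(2*t))/2.
An antiderivative is F(t) = t/2 - sin(2*t)/4.
Then F(2*pi) - F(0) = (pi) - (0) = pi.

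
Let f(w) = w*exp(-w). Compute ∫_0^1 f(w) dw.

Integrate by parts once (u = w, dv = exp(-w) dw).
An antiderivative is F(w) = (-w - 1)*exp(-w).
Then F(1) - F(0) = (-2*exp(-1)) - (-1) = 1 - 2*exp(-1).

1 - 2*exp(-1)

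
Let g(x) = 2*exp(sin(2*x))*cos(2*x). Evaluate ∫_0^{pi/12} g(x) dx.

Let u = sin(2*x), so du = 2*cos(2*x) dx. When x = 0, u = 0; when x = pi/12, u = 1/2.
The integral becomes ∫ exp(u) du from 0 to 1/2, with antiderivative exp(u).
Back in x: F(x) = exp(sin(2*x)).
Then F(pi/12) - F(0) = (exp(1/2)) - (1) = -1 + exp(1/2).

-1 + exp(1/2)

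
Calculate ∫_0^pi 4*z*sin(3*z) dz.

4*pi/3

Integrate by parts once (u = z, dv = 4*sin(3*z) dz).
An antiderivative is F(z) = -4*z*cos(3*z)/3 + 4*sin(3*z)/9.
Then F(pi) - F(0) = (4*pi/3) - (0) = 4*pi/3.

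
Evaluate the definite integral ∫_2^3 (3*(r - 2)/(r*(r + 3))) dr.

Factor the denominator: r**2 + 3*r = (r + 3)r.
Partial fractions: 3*(r - 2)/(r*(r + 3)) = 5/(r + 3) - 2/r.
An antiderivative is F(r) = -2*log(r) + 5*log(r + 3).
Then F(3) - F(2) = (3*log(3) + 5*log(2)) - (-2*log(2) + 5*log(5)) = -5*log(5) + 3*log(3) + 7*log(2).

-5*log(5) + 3*log(3) + 7*log(2)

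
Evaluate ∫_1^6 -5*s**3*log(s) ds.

Integrate by parts once (u = ln s, dv = -5*s**3 ds).
An antiderivative is F(s) = -5*s**4*(4*log(s) - 1)/16.
Then F(6) - F(1) = (-1620*log(3) - 1620*log(2) + 405) - (5/16) = -1620*log(3) - 1620*log(2) + 6475/16.

-1620*log(3) - 1620*log(2) + 6475/16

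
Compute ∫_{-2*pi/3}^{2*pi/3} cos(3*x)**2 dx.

Use the identity cos^2(3*x) = (1 + cos(6*x))/2.
An antiderivative is F(x) = x/2 + sin(6*x)/12.
Then F(2*pi/3) - F(-2*pi/3) = (pi/3) - (-pi/3) = 2*pi/3.

2*pi/3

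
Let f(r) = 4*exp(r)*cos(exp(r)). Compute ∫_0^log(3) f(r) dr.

-4*sin(1) + 4*sin(3)

Let u = exp(r), so du = exp(r) dr. When r = 0, u = 1; when r = log(3), u = 3.
The integral becomes 4·∫ cos(u) du from 1 to 3, with antiderivative 4*sin(u).
Back in r: F(r) = 4*sin(exp(r)).
Then F(log(3)) - F(0) = (4*sin(3)) - (4*sin(1)) = -4*sin(1) + 4*sin(3).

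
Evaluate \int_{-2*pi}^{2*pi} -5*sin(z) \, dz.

0

An antiderivative is F(z) = 5*cos(z).
Then F(2*pi) - F(-2*pi) = (5) - (5) = 0.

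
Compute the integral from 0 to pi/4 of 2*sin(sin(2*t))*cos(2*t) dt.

1 - cos(1)

Let u = sin(2*t), so du = 2*cos(2*t) dt. When t = 0, u = 0; when t = pi/4, u = 1.
The integral becomes ∫ sin(u) du from 0 to 1, with antiderivative -cos(u).
Back in t: F(t) = -cos(sin(2*t)).
Then F(pi/4) - F(0) = (-cos(1)) - (-1) = 1 - cos(1).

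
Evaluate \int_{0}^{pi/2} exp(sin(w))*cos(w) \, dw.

-1 + E

Let u = sin(w), so du = cos(w) dw. When w = 0, u = 0; when w = pi/2, u = 1.
The integral becomes ∫ exp(u) du from 0 to 1, with antiderivative exp(u).
Back in w: F(w) = exp(sin(w)).
Then F(pi/2) - F(0) = (E) - (1) = -1 + E.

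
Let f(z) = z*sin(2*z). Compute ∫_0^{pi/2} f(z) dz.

pi/4

Integrate by parts once (u = z, dv = sin(2*z) dz).
An antiderivative is F(z) = -z*cos(2*z)/2 + sin(2*z)/4.
Then F(pi/2) - F(0) = (pi/4) - (0) = pi/4.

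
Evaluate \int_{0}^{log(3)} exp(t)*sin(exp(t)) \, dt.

cos(1) - cos(3)

Let u = exp(t), so du = exp(t) dt. When t = 0, u = 1; when t = log(3), u = 3.
The integral becomes ∫ sin(u) du from 1 to 3, with antiderivative -cos(u).
Back in t: F(t) = -cos(exp(t)).
Then F(log(3)) - F(0) = (-cos(3)) - (-cos(1)) = cos(1) - cos(3).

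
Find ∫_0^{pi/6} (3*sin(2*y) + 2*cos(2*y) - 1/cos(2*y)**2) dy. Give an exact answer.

3/4

An antiderivative is F(y) = sin(2*y) - 3*cos(2*y)/2 - tan(2*y)/2.
Then F(pi/6) - F(0) = (-3/4) - (-3/2) = 3/4.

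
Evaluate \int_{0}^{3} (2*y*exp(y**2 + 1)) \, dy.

-exp(1) + exp(10)

Let u = y**2 + 1, so du = 2*y dy. When y = 0, u = 1; when y = 3, u = 10.
The integral becomes ∫ exp(u) du from 1 to 10, with antiderivative exp(u).
Back in y: F(y) = exp(y**2 + 1).
Then F(3) - F(0) = (exp(10)) - (exp(1)) = -exp(1) + exp(10).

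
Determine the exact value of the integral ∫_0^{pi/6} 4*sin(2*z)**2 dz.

Use the identity sin^2(2*z) = (1 - cos(4*z))/2.
An antiderivative is F(z) = 2*z - sin(4*z)/2.
Then F(pi/6) - F(0) = (-sqrt(3)/4 + pi/3) - (0) = -sqrt(3)/4 + pi/3.

-sqrt(3)/4 + pi/3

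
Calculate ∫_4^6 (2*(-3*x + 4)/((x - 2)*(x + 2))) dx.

-11*log(2) + 5*log(3)

Factor the denominator: x**2 - 4 = (x + 2)(x - 2).
Partial fractions: 2*(-3*x + 4)/((x - 2)*(x + 2)) = -5/(x + 2) - 1/(x - 2).
An antiderivative is F(x) = -log(x - 2) - 5*log(x + 2).
Then F(6) - F(4) = (-17*log(2)) - (-5*log(3) - 6*log(2)) = -11*log(2) + 5*log(3).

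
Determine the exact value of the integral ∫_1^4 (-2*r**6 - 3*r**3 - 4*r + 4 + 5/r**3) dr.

By the power rule, an antiderivative is F(r) = -2*r**7/7 - 3*r**4/4 - 2*r**2 + 4*r - 5/(2*r**2).
Then F(4) - F(1) = (-1095203/224) - (-43/28) = -1094859/224.

-1094859/224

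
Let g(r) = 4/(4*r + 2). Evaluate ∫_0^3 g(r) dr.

log(7)

An antiderivative is F(r) = log(4*r + 2).
Then F(3) - F(0) = (log(14)) - (log(2)) = log(7).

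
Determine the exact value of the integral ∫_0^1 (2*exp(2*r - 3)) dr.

Let u = 2*r - 3, so du = 2 dr. When r = 0, u = -3; when r = 1, u = -1.
The integral becomes ∫ exp(u) du from -3 to -1, with antiderivative exp(u).
Back in r: F(r) = exp(2*r - 3).
Then F(1) - F(0) = (exp(-1)) - (exp(-3)) = -(1 - exp(2))*exp(-3).

-(1 - exp(2))*exp(-3)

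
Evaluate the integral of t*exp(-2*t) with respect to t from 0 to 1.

(-3 + exp(2))*exp(-2)/4

Integrate by parts once (u = t, dv = exp(-2*t) dt).
An antiderivative is F(t) = (-2*t - 1)*exp(-2*t)/4.
Then F(1) - F(0) = (-3*exp(-2)/4) - (-1/4) = (-3 + exp(2))*exp(-2)/4.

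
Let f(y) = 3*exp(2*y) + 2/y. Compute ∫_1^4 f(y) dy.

-3*exp(2)/2 + log(16) + 3*exp(8)/2

An antiderivative is F(y) = 3*exp(2*y)/2 + 2*log(y).
Then F(4) - F(1) = (log(16) + 3*exp(8)/2) - (3*exp(2)/2) = -3*exp(2)/2 + log(16) + 3*exp(8)/2.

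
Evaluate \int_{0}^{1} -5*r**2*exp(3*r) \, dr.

10/27 - 25*exp(3)/27

Integrate by parts twice (u = r^2, dv = -5*exp(3*r) dr).
An antiderivative is F(r) = (-45*r**2 + 30*r - 10)*exp(3*r)/27.
Then F(1) - F(0) = (-25*exp(3)/27) - (-10/27) = 10/27 - 25*exp(3)/27.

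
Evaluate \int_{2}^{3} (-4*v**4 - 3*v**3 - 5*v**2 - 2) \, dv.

By the power rule, an antiderivative is F(v) = -4*v**5/5 - 3*v**4/4 - 5*v**3/3 - 2*v.
Then F(3) - F(2) = (-6123/20) - (-824/15) = -15073/60.

-15073/60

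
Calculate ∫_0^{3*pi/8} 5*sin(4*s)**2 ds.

15*pi/16

Use the identity sin^2(4*s) = (1 - cos(8*s))/2.
An antiderivative is F(s) = 5*s/2 - 5*sin(8*s)/16.
Then F(3*pi/8) - F(0) = (15*pi/16) - (0) = 15*pi/16.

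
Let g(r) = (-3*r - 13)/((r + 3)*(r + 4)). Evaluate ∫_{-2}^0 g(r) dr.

log(2/81)

Factor the denominator: r**2 + 7*r + 12 = (r + 4)(r + 3).
Partial fractions: (-3*r - 13)/((r + 3)*(r + 4)) = 1/(r + 4) - 4/(r + 3).
An antiderivative is F(r) = -4*log(r + 3) + log(r + 4).
Then F(0) - F(-2) = (log(4/81)) - (log(2)) = log(2/81).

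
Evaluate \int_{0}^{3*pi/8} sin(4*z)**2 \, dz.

Use the identity sin^2(4*z) = (1 - cos(8*z))/2.
An antiderivative is F(z) = z/2 - sin(8*z)/16.
Then F(3*pi/8) - F(0) = (3*pi/16) - (0) = 3*pi/16.

3*pi/16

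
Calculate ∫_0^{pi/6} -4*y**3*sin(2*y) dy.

Integrate by parts 3 times (u = y^3, dv = -4*sin(2*y) dy).
An antiderivative is F(y) = 2*y**3*cos(2*y) - 3*y**2*sin(2*y) - 3*y*cos(2*y) + 3*sin(2*y)/2.
Then F(pi/6) - F(0) = (-pi/4 - sqrt(3)*pi**2/24 + pi**3/216 + 3*sqrt(3)/4) - (0) = -pi/4 - sqrt(3)*pi**2/24 + pi**3/216 + 3*sqrt(3)/4.

-pi/4 - sqrt(3)*pi**2/24 + pi**3/216 + 3*sqrt(3)/4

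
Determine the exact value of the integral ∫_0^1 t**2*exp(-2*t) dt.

(-5 + exp(2))*exp(-2)/4

Integrate by parts twice (u = t^2, dv = exp(-2*t) dt).
An antiderivative is F(t) = (-2*t**2 - 2*t - 1)*exp(-2*t)/4.
Then F(1) - F(0) = (-5*exp(-2)/4) - (-1/4) = (-5 + exp(2))*exp(-2)/4.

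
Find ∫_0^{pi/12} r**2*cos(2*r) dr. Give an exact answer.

-1/8 + pi**2/576 + sqrt(3)*pi/48

Integrate by parts twice (u = r^2, dv = cos(2*r) dr).
An antiderivative is F(r) = r**2*sin(2*r)/2 + r*cos(2*r)/2 - sin(2*r)/4.
Then F(pi/12) - F(0) = (-1/8 + pi**2/576 + sqrt(3)*pi/48) - (0) = -1/8 + pi**2/576 + sqrt(3)*pi/48.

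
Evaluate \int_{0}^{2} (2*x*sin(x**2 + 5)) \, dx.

Let u = x**2 + 5, so du = 2*x dx. When x = 0, u = 5; when x = 2, u = 9.
The integral becomes ∫ sin(u) du from 5 to 9, with antiderivative -cos(u).
Back in x: F(x) = -cos(x**2 + 5).
Then F(2) - F(0) = (-cos(9)) - (-cos(5)) = cos(5) - cos(9).

cos(5) - cos(9)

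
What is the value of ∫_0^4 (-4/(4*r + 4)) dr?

An antiderivative is F(r) = -log(4*r + 4).
Then F(4) - F(0) = (-log(20)) - (-log(4)) = -log(5).

-log(5)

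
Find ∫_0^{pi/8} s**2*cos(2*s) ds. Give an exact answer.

sqrt(2)*(-32 + pi**2 + 8*pi)/256

Integrate by parts twice (u = s^2, dv = cos(2*s) ds).
An antiderivative is F(s) = s**2*sin(2*s)/2 + s*cos(2*s)/2 - sin(2*s)/4.
Then F(pi/8) - F(0) = (sqrt(2)*(-32 + pi**2 + 8*pi)/256) - (0) = sqrt(2)*(-32 + pi**2 + 8*pi)/256.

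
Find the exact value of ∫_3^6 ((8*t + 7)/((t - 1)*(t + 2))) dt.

Factor the denominator: t**2 + t - 2 = (t + 2)(t - 1).
Partial fractions: (8*t + 7)/((t - 1)*(t + 2)) = 3/(t + 2) + 5/(t - 1).
An antiderivative is F(t) = 5*log(t - 1) + 3*log(t + 2).
Then F(6) - F(3) = (9*log(2) + 5*log(5)) - (5*log(2) + 3*log(5)) = 4*log(2) + 2*log(5).

4*log(2) + 2*log(5)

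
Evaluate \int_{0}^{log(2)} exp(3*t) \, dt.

Let u = exp(t), so du = exp(t) dt. When t = 0, u = 1; when t = log(2), u = 2.
The integral becomes ∫ u**2 du from 1 to 2, with antiderivative u**3/3.
Back in t: F(t) = exp(3*t)/3.
Then F(log(2)) - F(0) = (8/3) - (1/3) = 7/3.

7/3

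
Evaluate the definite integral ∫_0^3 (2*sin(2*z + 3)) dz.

cos(3) - cos(9)

Let u = 2*z + 3, so du = 2 dz. When z = 0, u = 3; when z = 3, u = 9.
The integral becomes ∫ sin(u) du from 3 to 9, with antiderivative -cos(u).
Back in z: F(z) = -cos(2*z + 3).
Then F(3) - F(0) = (-cos(9)) - (-cos(3)) = cos(3) - cos(9).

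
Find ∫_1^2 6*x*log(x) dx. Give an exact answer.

-9/2 + 12*log(2)

Integrate by parts once (u = ln x, dv = 6*x dx).
An antiderivative is F(x) = 3*x**2*(2*log(x) - 1)/2.
Then F(2) - F(1) = (-6 + 12*log(2)) - (-3/2) = -9/2 + 12*log(2).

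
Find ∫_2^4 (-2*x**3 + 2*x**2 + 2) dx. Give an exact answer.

By the power rule, an antiderivative is F(x) = -x**4/2 + 2*x**3/3 + 2*x.
Then F(4) - F(2) = (-232/3) - (4/3) = -236/3.

-236/3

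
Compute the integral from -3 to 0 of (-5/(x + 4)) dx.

An antiderivative is F(x) = -5*log(x + 4).
Then F(0) - F(-3) = (-10*log(2)) - (0) = -10*log(2).

-10*log(2)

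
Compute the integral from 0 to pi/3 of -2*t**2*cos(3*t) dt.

Integrate by parts twice (u = t^2, dv = -2*cos(3*t) dt).
An antiderivative is F(t) = -2*t**2*sin(3*t)/3 - 4*t*cos(3*t)/9 + 4*sin(3*t)/27.
Then F(pi/3) - F(0) = (4*pi/27) - (0) = 4*pi/27.

4*pi/27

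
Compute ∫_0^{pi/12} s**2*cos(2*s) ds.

Integrate by parts twice (u = s^2, dv = cos(2*s) ds).
An antiderivative is F(s) = s**2*sin(2*s)/2 + s*cos(2*s)/2 - sin(2*s)/4.
Then F(pi/12) - F(0) = (-1/8 + pi**2/576 + sqrt(3)*pi/48) - (0) = -1/8 + pi**2/576 + sqrt(3)*pi/48.

-1/8 + pi**2/576 + sqrt(3)*pi/48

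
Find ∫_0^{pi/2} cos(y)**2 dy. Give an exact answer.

pi/4

Use the identity cos^2(y) = (1 + cos(2*y))/2.
An antiderivative is F(y) = y/2 + sin(2*y)/4.
Then F(pi/2) - F(0) = (pi/4) - (0) = pi/4.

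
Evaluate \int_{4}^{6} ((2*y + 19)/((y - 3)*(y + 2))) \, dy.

-6*log(2) + 8*log(3)

Factor the denominator: y**2 - y - 6 = (y + 2)(y - 3).
Partial fractions: (2*y + 19)/((y - 3)*(y + 2)) = -3/(y + 2) + 5/(y - 3).
An antiderivative is F(y) = 5*log(y - 3) - 3*log(y + 2).
Then F(6) - F(4) = (-9*log(2) + 5*log(3)) - (-3*log(3) - 3*log(2)) = -6*log(2) + 8*log(3).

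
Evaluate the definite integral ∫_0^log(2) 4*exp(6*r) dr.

42

Let u = exp(r), so du = exp(r) dr. When r = 0, u = 1; when r = log(2), u = 2.
The integral becomes 4·∫ u**5 du from 1 to 2, with antiderivative 2*u**6/3.
Back in r: F(r) = 2*exp(6*r)/3.
Then F(log(2)) - F(0) = (128/3) - (2/3) = 42.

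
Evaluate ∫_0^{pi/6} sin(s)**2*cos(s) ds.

1/24

Let u = sin(s), so du = cos(s) ds. When s = 0, u = 0; when s = pi/6, u = 1/2.
The integral becomes ∫ u**2 du from 0 to 1/2, with antiderivative u**3/3.
Back in s: F(s) = sin(s)**3/3.
Then F(pi/6) - F(0) = (1/24) - (0) = 1/24.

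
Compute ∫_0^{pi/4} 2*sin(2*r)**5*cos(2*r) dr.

1/6

Let u = sin(2*r), so du = 2*cos(2*r) dr. When r = 0, u = 0; when r = pi/4, u = 1.
The integral becomes ∫ u**5 du from 0 to 1, with antiderivative u**6/6.
Back in r: F(r) = sin(2*r)**6/6.
Then F(pi/4) - F(0) = (1/6) - (0) = 1/6.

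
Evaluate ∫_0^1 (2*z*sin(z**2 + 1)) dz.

-cos(2) + cos(1)

Let u = z**2 + 1, so du = 2*z dz. When z = 0, u = 1; when z = 1, u = 2.
The integral becomes ∫ sin(u) du from 1 to 2, with antiderivative -cos(u).
Back in z: F(z) = -cos(z**2 + 1).
Then F(1) - F(0) = (-cos(2)) - (-cos(1)) = -cos(2) + cos(1).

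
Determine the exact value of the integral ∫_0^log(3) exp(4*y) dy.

Let u = exp(y), so du = exp(y) dy. When y = 0, u = 1; when y = log(3), u = 3.
The integral becomes ∫ u**3 du from 1 to 3, with antiderivative u**4/4.
Back in y: F(y) = exp(4*y)/4.
Then F(log(3)) - F(0) = (81/4) - (1/4) = 20.

20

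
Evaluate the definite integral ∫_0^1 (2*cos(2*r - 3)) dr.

-sin(1) + sin(3)

Let u = 2*r - 3, so du = 2 dr. When r = 0, u = -3; when r = 1, u = -1.
The integral becomes ∫ cos(u) du from -3 to -1, with antiderivative sin(u).
Back in r: F(r) = sin(2*r - 3).
Then F(1) - F(0) = (-sin(1)) - (-sin(3)) = -sin(1) + sin(3).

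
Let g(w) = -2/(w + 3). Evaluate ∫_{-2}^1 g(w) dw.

-log(16)

An antiderivative is F(w) = -2*log(w + 3).
Then F(1) - F(-2) = (-log(16)) - (0) = -log(16).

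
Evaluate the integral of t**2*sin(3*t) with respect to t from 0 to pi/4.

Integrate by parts twice (u = t^2, dv = sin(3*t) dt).
An antiderivative is F(t) = -t**2*cos(3*t)/3 + 2*t*sin(3*t)/9 + 2*cos(3*t)/27.
Then F(pi/4) - F(0) = (sqrt(2)*(-32 + 24*pi + 9*pi**2)/864) - (2/27) = -2/27 - sqrt(2)/27 + sqrt(2)*pi/36 + sqrt(2)*pi**2/96.

-2/27 - sqrt(2)/27 + sqrt(2)*pi/36 + sqrt(2)*pi**2/96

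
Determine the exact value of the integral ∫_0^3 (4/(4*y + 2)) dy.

Let u = 4*y + 2, so du = 4 dy. When y = 0, u = 2; when y = 3, u = 14.
The integral becomes ∫ 1/u du from 2 to 14, with antiderivative log(u).
Back in y: F(y) = log(4*y + 2).
Then F(3) - F(0) = (log(14)) - (log(2)) = log(7).

log(7)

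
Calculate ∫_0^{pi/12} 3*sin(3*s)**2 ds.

-1/4 + pi/8

Use the identity sin^2(3*s) = (1 - cos(6*s))/2.
An antiderivative is F(s) = 3*s/2 - sin(6*s)/4.
Then F(pi/12) - F(0) = (-1/4 + pi/8) - (0) = -1/4 + pi/8.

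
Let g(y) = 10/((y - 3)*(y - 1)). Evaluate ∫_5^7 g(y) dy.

Factor the denominator: y**2 - 4*y + 3 = (y - 1)(y - 3).
Partial fractions: 10/((y - 3)*(y - 1)) = -5/(y - 1) + 5/(y - 3).
An antiderivative is F(y) = 5*log(y - 3) - 5*log(y - 1).
Then F(7) - F(5) = (-5*log(3) + 5*log(2)) - (-log(32)) = -5*log(3) + 10*log(2).

-5*log(3) + 10*log(2)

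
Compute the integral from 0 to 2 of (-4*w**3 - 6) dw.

-28

By the power rule, an antiderivative is F(w) = -w**4 - 6*w.
Then F(2) - F(0) = (-28) - (0) = -28.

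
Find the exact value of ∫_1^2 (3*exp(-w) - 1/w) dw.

An antiderivative is F(w) = -log(w) - 3*exp(-w).
Then F(2) - F(1) = (-log(2) - 3*exp(-2)) - (-3*exp(-1)) = -log(2) - 3*exp(-2) + 3*exp(-1).

-log(2) - 3*exp(-2) + 3*exp(-1)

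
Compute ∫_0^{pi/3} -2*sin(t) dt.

-1

An antiderivative is F(t) = 2*cos(t).
Then F(pi/3) - F(0) = (1) - (2) = -1.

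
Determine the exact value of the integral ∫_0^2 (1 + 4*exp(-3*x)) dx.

10/3 - 4*exp(-6)/3

An antiderivative is F(x) = x - 4*exp(-3*x)/3.
Then F(2) - F(0) = (2 - 4*exp(-6)/3) - (-4/3) = 10/3 - 4*exp(-6)/3.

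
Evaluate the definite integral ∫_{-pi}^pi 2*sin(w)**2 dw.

Use the identity sin^2(w) = (1 - cos(2*w))/2.
An antiderivative is F(w) = w - sin(2*w)/2.
Then F(pi) - F(-pi) = (pi) - (-pi) = 2*pi.

2*pi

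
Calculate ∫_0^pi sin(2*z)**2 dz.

Use the identity sin^2(2*z) = (1 - cos(4*z))/2.
An antiderivative is F(z) = z/2 - sin(4*z)/8.
Then F(pi) - F(0) = (pi/2) - (0) = pi/2.

pi/2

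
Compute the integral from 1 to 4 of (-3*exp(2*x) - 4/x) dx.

-3*exp(8)/2 - 8*log(2) + 3*exp(2)/2

An antiderivative is F(x) = -3*exp(2*x)/2 - 4*log(x).
Then F(4) - F(1) = (-3*exp(8)/2 - 8*log(2)) - (-3*exp(2)/2) = -3*exp(8)/2 - 8*log(2) + 3*exp(2)/2.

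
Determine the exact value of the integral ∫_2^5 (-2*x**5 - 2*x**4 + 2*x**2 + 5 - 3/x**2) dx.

By the power rule, an antiderivative is F(x) = -x**6/3 - 2*x**5/5 + 2*x**3/3 + 5*x + 3/x.
Then F(5) - F(2) = (-31747/5) - (-173/10) = -63321/10.

-63321/10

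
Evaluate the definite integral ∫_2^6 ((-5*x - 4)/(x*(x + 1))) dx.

Factor the denominator: x**2 + x = (x + 1)x.
Partial fractions: (-5*x - 4)/(x*(x + 1)) = -1/(x + 1) - 4/x.
An antiderivative is F(x) = -4*log(x) - log(x + 1).
Then F(6) - F(2) = (-4*log(3) - 4*log(2) - log(7)) - (-log(48)) = -3*log(3) - log(7).

-3*log(3) - log(7)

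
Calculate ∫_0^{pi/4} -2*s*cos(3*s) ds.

-sqrt(2)*pi/12 + sqrt(2)/9 + 2/9

Integrate by parts once (u = s, dv = -2*cos(3*s) ds).
An antiderivative is F(s) = -2*s*sin(3*s)/3 - 2*cos(3*s)/9.
Then F(pi/4) - F(0) = (sqrt(2)*(4 - 3*pi)/36) - (-2/9) = -sqrt(2)*pi/12 + sqrt(2)/9 + 2/9.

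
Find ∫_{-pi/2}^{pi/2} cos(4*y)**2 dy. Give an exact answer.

Use the identity cos^2(4*y) = (1 + cos(8*y))/2.
An antiderivative is F(y) = y/2 + sin(8*y)/16.
Then F(pi/2) - F(-pi/2) = (pi/4) - (-pi/4) = pi/2.

pi/2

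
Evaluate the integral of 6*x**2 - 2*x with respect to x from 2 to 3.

By the power rule, an antiderivative is F(x) = 2*x**3 - x**2.
Then F(3) - F(2) = (45) - (12) = 33.

33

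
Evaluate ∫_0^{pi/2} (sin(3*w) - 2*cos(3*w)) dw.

An antiderivative is F(w) = -2*sin(3*w)/3 - cos(3*w)/3.
Then F(pi/2) - F(0) = (2/3) - (-1/3) = 1.

1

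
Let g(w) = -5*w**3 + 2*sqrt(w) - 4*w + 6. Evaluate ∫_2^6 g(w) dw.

By the power rule, an antiderivative is F(w) = -5*w**4/4 + 4*w**(3/2)/3 - 2*w**2 + 6*w.
Then F(6) - F(2) = (-1656 + 8*sqrt(6)) - (-16 + 8*sqrt(2)/3) = -1640 - 8*sqrt(2)/3 + 8*sqrt(6).

-1640 - 8*sqrt(2)/3 + 8*sqrt(6)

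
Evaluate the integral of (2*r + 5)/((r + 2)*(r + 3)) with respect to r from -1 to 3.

Factor the denominator: r**2 + 5*r + 6 = (r + 3)(r + 2).
Partial fractions: (2*r + 5)/((r + 2)*(r + 3)) = 1/(r + 3) + 1/(r + 2).
An antiderivative is F(r) = log(r + 2) + log(r + 3).
Then F(3) - F(-1) = (log(30)) - (log(2)) = log(15).

log(15)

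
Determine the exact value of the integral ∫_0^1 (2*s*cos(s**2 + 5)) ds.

Let u = s**2 + 5, so du = 2*s ds. When s = 0, u = 5; when s = 1, u = 6.
The integral becomes ∫ cos(u) du from 5 to 6, with antiderivative sin(u).
Back in s: F(s) = sin(s**2 + 5).
Then F(1) - F(0) = (sin(6)) - (sin(5)) = sin(6) - sin(5).

sin(6) - sin(5)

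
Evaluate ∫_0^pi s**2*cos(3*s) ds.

-2*pi/9

Integrate by parts twice (u = s^2, dv = cos(3*s) ds).
An antiderivative is F(s) = s**2*sin(3*s)/3 + 2*s*cos(3*s)/9 - 2*sin(3*s)/27.
Then F(pi) - F(0) = (-2*pi/9) - (0) = -2*pi/9.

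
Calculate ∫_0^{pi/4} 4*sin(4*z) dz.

2

An antiderivative is F(z) = -cos(4*z).
Then F(pi/4) - F(0) = (1) - (-1) = 2.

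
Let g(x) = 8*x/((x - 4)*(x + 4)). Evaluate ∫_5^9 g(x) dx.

-8*log(3) + 4*log(5) + 4*log(13)

Factor the denominator: x**2 - 16 = (x + 4)(x - 4).
Partial fractions: 8*x/((x - 4)*(x + 4)) = 4/(x + 4) + 4/(x - 4).
An antiderivative is F(x) = 4*log(x - 4) + 4*log(x + 4).
Then F(9) - F(5) = (4*log(5) + 4*log(13)) - (8*log(3)) = -8*log(3) + 4*log(5) + 4*log(13).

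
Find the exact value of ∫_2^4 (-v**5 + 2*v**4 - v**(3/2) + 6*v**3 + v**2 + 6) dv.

8*sqrt(2)/5 + 308/3

By the power rule, an antiderivative is F(v) = -v**6/6 - 2*v**(5/2)/5 + 2*v**5/5 + 3*v**4/2 + v**3/3 + 6*v.
Then F(4) - F(2) = (2152/15) - (204/5 - 8*sqrt(2)/5) = 8*sqrt(2)/5 + 308/3.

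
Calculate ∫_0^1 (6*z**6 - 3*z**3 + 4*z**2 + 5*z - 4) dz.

-5/84

By the power rule, an antiderivative is F(z) = 6*z**7/7 - 3*z**4/4 + 4*z**3/3 + 5*z**2/2 - 4*z.
Then F(1) - F(0) = (-5/84) - (0) = -5/84.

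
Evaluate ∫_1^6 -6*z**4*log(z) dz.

Integrate by parts once (u = ln z, dv = -6*z**4 dz).
An antiderivative is F(z) = -6*z**5*(5*log(z) - 1)/25.
Then F(6) - F(1) = (46656/25 - 46656*log(6)/5) - (6/25) = 1866 - 46656*log(6)/5.

1866 - 46656*log(6)/5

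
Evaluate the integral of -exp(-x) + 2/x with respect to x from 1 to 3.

An antiderivative is F(x) = 2*log(x) + exp(-x).
Then F(3) - F(1) = (exp(-3) + 2*log(3)) - (exp(-1)) = -exp(-1) + exp(-3) + 2*log(3).

-exp(-1) + exp(-3) + 2*log(3)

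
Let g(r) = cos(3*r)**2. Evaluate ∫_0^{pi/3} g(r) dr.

pi/6

Use the identity cos^2(3*r) = (1 + cos(6*r))/2.
An antiderivative is F(r) = r/2 + sin(6*r)/12.
Then F(pi/3) - F(0) = (pi/6) - (0) = pi/6.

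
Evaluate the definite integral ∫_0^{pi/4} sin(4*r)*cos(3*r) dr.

4/7 - 2*sqrt(2)/7

Use the identity sin(4*r)cos(3*r) = [sin(7*r) + sin(r)]/2.
An antiderivative is F(r) = -cos(r)/2 - cos(7*r)/14.
Then F(pi/4) - F(0) = (-2*sqrt(2)/7) - (-4/7) = 4/7 - 2*sqrt(2)/7.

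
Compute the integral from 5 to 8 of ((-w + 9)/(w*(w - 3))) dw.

-11*log(2) + 5*log(5)

Factor the denominator: w**2 - 3*w = w(w - 3).
Partial fractions: (-w + 9)/(w*(w - 3)) = -3/w + 2/(w - 3).
An antiderivative is F(w) = -3*log(w) + 2*log(w - 3).
Then F(8) - F(5) = (-9*log(2) + 2*log(5)) - (-3*log(5) + 2*log(2)) = -11*log(2) + 5*log(5).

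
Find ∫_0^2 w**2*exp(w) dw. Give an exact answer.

-2 + 2*exp(2)

Integrate by parts twice (u = w^2, dv = exp(w) dw).
An antiderivative is F(w) = (w**2 - 2*w + 2)*exp(w).
Then F(2) - F(0) = (2*exp(2)) - (2) = -2 + 2*exp(2).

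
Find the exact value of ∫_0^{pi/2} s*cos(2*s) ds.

Integrate by parts once (u = s, dv = cos(2*s) ds).
An antiderivative is F(s) = s*sin(2*s)/2 + cos(2*s)/4.
Then F(pi/2) - F(0) = (-1/4) - (1/4) = -1/2.

-1/2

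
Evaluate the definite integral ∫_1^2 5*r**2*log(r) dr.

Integrate by parts once (u = ln r, dv = 5*r**2 dr).
An antiderivative is F(r) = 5*r**3*(3*log(r) - 1)/9.
Then F(2) - F(1) = (-40/9 + 40*log(2)/3) - (-5/9) = -35/9 + 40*log(2)/3.

-35/9 + 40*log(2)/3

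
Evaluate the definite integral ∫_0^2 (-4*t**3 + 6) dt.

-4

By the power rule, an antiderivative is F(t) = -t**4 + 6*t.
Then F(2) - F(0) = (-4) - (0) = -4.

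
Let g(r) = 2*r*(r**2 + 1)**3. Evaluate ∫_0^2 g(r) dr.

Let u = r**2 + 1, so du = 2*r dr. When r = 0, u = 1; when r = 2, u = 5.
The integral becomes ∫ u**3 du from 1 to 5, with antiderivative u**4/4.
Back in r: F(r) = (r**2 + 1)**4/4.
Then F(2) - F(0) = (625/4) - (1/4) = 156.

156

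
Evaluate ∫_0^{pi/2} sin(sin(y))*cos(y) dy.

Let u = sin(y), so du = cos(y) dy. When y = 0, u = 0; when y = pi/2, u = 1.
The integral becomes ∫ sin(u) du from 0 to 1, with antiderivative -cos(u).
Back in y: F(y) = -cos(sin(y)).
Then F(pi/2) - F(0) = (-cos(1)) - (-1) = 1 - cos(1).

1 - cos(1)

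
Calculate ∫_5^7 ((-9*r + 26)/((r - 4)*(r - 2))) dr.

Factor the denominator: r**2 - 6*r + 8 = (r - 2)(r - 4).
Partial fractions: (-9*r + 26)/((r - 4)*(r - 2)) = -4/(r - 2) - 5/(r - 4).
An antiderivative is F(r) = -5*log(r - 4) - 4*log(r - 2).
Then F(7) - F(5) = (-4*log(5) - 5*log(3)) - (-log(81)) = -4*log(5) - log(3).

-4*log(5) - log(3)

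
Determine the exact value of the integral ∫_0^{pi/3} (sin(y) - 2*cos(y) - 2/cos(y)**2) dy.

An antiderivative is F(y) = -2*sin(y) - cos(y) - 2*tan(y).
Then F(pi/3) - F(0) = (-3*sqrt(3) - 1/2) - (-1) = 1/2 - 3*sqrt(3).

1/2 - 3*sqrt(3)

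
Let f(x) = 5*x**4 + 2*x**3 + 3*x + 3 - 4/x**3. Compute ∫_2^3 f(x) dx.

4567/18

By the power rule, an antiderivative is F(x) = x**5 + x**4/2 + 3*x**2/2 + 3*x + 2/x**2.
Then F(3) - F(2) = (2756/9) - (105/2) = 4567/18.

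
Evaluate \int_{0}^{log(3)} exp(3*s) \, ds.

26/3

Let u = exp(s), so du = exp(s) ds. When s = 0, u = 1; when s = log(3), u = 3.
The integral becomes ∫ u**2 du from 1 to 3, with antiderivative u**3/3.
Back in s: F(s) = exp(3*s)/3.
Then F(log(3)) - F(0) = (9) - (1/3) = 26/3.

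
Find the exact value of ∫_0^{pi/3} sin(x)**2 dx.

-sqrt(3)/8 + pi/6

Use the identity sin^2(x) = (1 - cos(2*x))/2.
An antiderivative is F(x) = x/2 - sin(2*x)/4.
Then F(pi/3) - F(0) = (-sqrt(3)/8 + pi/6) - (0) = -sqrt(3)/8 + pi/6.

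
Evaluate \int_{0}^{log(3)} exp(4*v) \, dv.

20

Let u = exp(v), so du = exp(v) dv. When v = 0, u = 1; when v = log(3), u = 3.
The integral becomes ∫ u**3 du from 1 to 3, with antiderivative u**4/4.
Back in v: F(v) = exp(4*v)/4.
Then F(log(3)) - F(0) = (81/4) - (1/4) = 20.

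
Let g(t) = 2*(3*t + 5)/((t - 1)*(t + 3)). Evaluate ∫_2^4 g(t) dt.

Factor the denominator: t**2 + 2*t - 3 = (t + 3)(t - 1).
Partial fractions: 2*(3*t + 5)/((t - 1)*(t + 3)) = 2/(t + 3) + 4/(t - 1).
An antiderivative is F(t) = 4*log(t - 1) + 2*log(t + 3).
Then F(4) - F(2) = (2*log(7) + 4*log(3)) - (log(25)) = -2*log(5) + 2*log(7) + 4*log(3).

-2*log(5) + 2*log(7) + 4*log(3)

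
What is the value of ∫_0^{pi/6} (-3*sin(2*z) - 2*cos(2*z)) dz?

An antiderivative is F(z) = -sin(2*z) + 3*cos(2*z)/2.
Then F(pi/6) - F(0) = (3/4 - sqrt(3)/2) - (3/2) = -sqrt(3)/2 - 3/4.

-sqrt(3)/2 - 3/4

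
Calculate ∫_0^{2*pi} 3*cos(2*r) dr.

An antiderivative is F(r) = 3*sin(2*r)/2.
Then F(2*pi) - F(0) = (0) - (0) = 0.

0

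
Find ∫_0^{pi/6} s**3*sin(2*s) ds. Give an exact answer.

-3*sqrt(3)/16 - pi**3/864 + sqrt(3)*pi**2/96 + pi/16

Integrate by parts 3 times (u = s^3, dv = sin(2*s) ds).
An antiderivative is F(s) = -s**3*cos(2*s)/2 + 3*s**2*sin(2*s)/4 + 3*s*cos(2*s)/4 - 3*sin(2*s)/8.
Then F(pi/6) - F(0) = (-3*sqrt(3)/16 - pi**3/864 + sqrt(3)*pi**2/96 + pi/16) - (0) = -3*sqrt(3)/16 - pi**3/864 + sqrt(3)*pi**2/96 + pi/16.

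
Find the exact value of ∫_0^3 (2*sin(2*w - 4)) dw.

Let u = 2*w - 4, so du = 2 dw. When w = 0, u = -4; when w = 3, u = 2.
The integral becomes ∫ sin(u) du from -4 to 2, with antiderivative -cos(u).
Back in w: F(w) = -cos(2*w - 4).
Then F(3) - F(0) = (-cos(2)) - (-cos(4)) = cos(4) - cos(2).

cos(4) - cos(2)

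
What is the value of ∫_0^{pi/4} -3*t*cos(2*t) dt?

3/4 - 3*pi/8

Integrate by parts once (u = t, dv = -3*cos(2*t) dt).
An antiderivative is F(t) = -3*t*sin(2*t)/2 - 3*cos(2*t)/4.
Then F(pi/4) - F(0) = (-3*pi/8) - (-3/4) = 3/4 - 3*pi/8.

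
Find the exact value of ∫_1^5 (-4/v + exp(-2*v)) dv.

An antiderivative is F(v) = -4*log(v) - exp(-2*v)/2.
Then F(5) - F(1) = (-4*log(5) - exp(-10)/2) - (-exp(-2)/2) = (-8*exp(10)*log(5) - 1 + exp(8))*exp(-10)/2.

(-8*exp(10)*log(5) - 1 + exp(8))*exp(-10)/2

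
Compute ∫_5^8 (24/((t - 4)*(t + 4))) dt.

Factor the denominator: t**2 - 16 = (t + 4)(t - 4).
Partial fractions: 24/((t - 4)*(t + 4)) = -3/(t + 4) + 3/(t - 4).
An antiderivative is F(t) = 3*log(t - 4) - 3*log(t + 4).
Then F(8) - F(5) = (-log(27)) - (-6*log(3)) = log(27).

log(27)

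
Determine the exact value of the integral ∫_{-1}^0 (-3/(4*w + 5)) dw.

-3*log(5)/4

An antiderivative is F(w) = -3*log(4*w + 5)/4.
Then F(0) - F(-1) = (-3*log(5)/4) - (0) = -3*log(5)/4.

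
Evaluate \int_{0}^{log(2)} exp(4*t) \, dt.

15/4

Let u = exp(t), so du = exp(t) dt. When t = 0, u = 1; when t = log(2), u = 2.
The integral becomes ∫ u**3 du from 1 to 2, with antiderivative u**4/4.
Back in t: F(t) = exp(4*t)/4.
Then F(log(2)) - F(0) = (4) - (1/4) = 15/4.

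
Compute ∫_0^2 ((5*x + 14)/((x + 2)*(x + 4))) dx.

log(27/2)

Factor the denominator: x**2 + 6*x + 8 = (x + 4)(x + 2).
Partial fractions: (5*x + 14)/((x + 2)*(x + 4)) = 3/(x + 4) + 2/(x + 2).
An antiderivative is F(x) = 2*log(x + 2) + 3*log(x + 4).
Then F(2) - F(0) = (3*log(3) + 7*log(2)) - (8*log(2)) = log(27/2).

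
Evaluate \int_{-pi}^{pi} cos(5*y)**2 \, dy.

Use the identity cos^2(5*y) = (1 + cos(10*y))/2.
An antiderivative is F(y) = y/2 + sin(10*y)/20.
Then F(pi) - F(-pi) = (pi/2) - (-pi/2) = pi.

pi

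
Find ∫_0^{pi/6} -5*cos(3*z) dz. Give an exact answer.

-5/3

An antiderivative is F(z) = -5*sin(3*z)/3.
Then F(pi/6) - F(0) = (-5/3) - (0) = -5/3.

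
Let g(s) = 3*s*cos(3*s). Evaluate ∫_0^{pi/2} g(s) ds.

-pi/2 - 1/3

Integrate by parts once (u = s, dv = 3*cos(3*s) ds).
An antiderivative is F(s) = s*sin(3*s) + cos(3*s)/3.
Then F(pi/2) - F(0) = (-pi/2) - (1/3) = -pi/2 - 1/3.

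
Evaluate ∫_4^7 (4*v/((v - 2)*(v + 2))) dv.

Factor the denominator: v**2 - 4 = (v + 2)(v - 2).
Partial fractions: 4*v/((v - 2)*(v + 2)) = 2/(v + 2) + 2/(v - 2).
An antiderivative is F(v) = 2*log(v - 2) + 2*log(v + 2).
Then F(7) - F(4) = (2*log(5) + 4*log(3)) - (2*log(3) + 4*log(2)) = -4*log(2) + 2*log(3) + 2*log(5).

-4*log(2) + 2*log(3) + 2*log(5)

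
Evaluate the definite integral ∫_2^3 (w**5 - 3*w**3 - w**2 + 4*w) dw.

263/4

By the power rule, an antiderivative is F(w) = w**6/6 - 3*w**4/4 - w**3/3 + 2*w**2.
Then F(3) - F(2) = (279/4) - (4) = 263/4.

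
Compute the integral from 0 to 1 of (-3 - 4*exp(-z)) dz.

An antiderivative is F(z) = -3*z + 4*exp(-z).
Then F(1) - F(0) = (-3 + 4*exp(-1)) - (4) = -7 + 4*exp(-1).

-7 + 4*exp(-1)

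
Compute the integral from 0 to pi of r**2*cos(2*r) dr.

Integrate by parts twice (u = r^2, dv = cos(2*r) dr).
An antiderivative is F(r) = r**2*sin(2*r)/2 + r*cos(2*r)/2 - sin(2*r)/4.
Then F(pi) - F(0) = (pi/2) - (0) = pi/2.

pi/2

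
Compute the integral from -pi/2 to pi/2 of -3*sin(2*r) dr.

0

An antiderivative is F(r) = 3*cos(2*r)/2.
Then F(pi/2) - F(-pi/2) = (-3/2) - (-3/2) = 0.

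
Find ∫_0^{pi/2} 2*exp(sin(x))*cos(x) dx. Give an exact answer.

Let u = sin(x), so du = cos(x) dx. When x = 0, u = 0; when x = pi/2, u = 1.
The integral becomes 2·∫ exp(u) du from 0 to 1, with antiderivative 2*exp(u).
Back in x: F(x) = 2*exp(sin(x)).
Then F(pi/2) - F(0) = (2*E) - (2) = -2 + 2*E.

-2 + 2*E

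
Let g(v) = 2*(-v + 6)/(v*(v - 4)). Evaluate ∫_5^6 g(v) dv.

Factor the denominator: v**2 - 4*v = v(v - 4).
Partial fractions: 2*(-v + 6)/(v*(v - 4)) = -3/v + 1/(v - 4).
An antiderivative is F(v) = -3*log(v) + log(v - 4).
Then F(6) - F(5) = (-3*log(3) - 2*log(2)) - (-3*log(5)) = -3*log(3) - 2*log(2) + 3*log(5).

-3*log(3) - 2*log(2) + 3*log(5)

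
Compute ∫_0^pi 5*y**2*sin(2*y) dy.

-5*pi**2/2

Integrate by parts twice (u = y^2, dv = 5*sin(2*y) dy).
An antiderivative is F(y) = -5*y**2*cos(2*y)/2 + 5*y*sin(2*y)/2 + 5*cos(2*y)/4.
Then F(pi) - F(0) = (5/4 - 5*pi**2/2) - (5/4) = -5*pi**2/2.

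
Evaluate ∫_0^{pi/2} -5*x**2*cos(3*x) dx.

-10/27 + 5*pi**2/12

Integrate by parts twice (u = x^2, dv = -5*cos(3*x) dx).
An antiderivative is F(x) = -5*x**2*sin(3*x)/3 - 10*x*cos(3*x)/9 + 10*sin(3*x)/27.
Then F(pi/2) - F(0) = (-10/27 + 5*pi**2/12) - (0) = -10/27 + 5*pi**2/12.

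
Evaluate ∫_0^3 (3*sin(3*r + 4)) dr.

-cos(13) + cos(4)

Let u = 3*r + 4, so du = 3 dr. When r = 0, u = 4; when r = 3, u = 13.
The integral becomes ∫ sin(u) du from 4 to 13, with antiderivative -cos(u).
Back in r: F(r) = -cos(3*r + 4).
Then F(3) - F(0) = (-cos(13)) - (-cos(4)) = -cos(13) + cos(4).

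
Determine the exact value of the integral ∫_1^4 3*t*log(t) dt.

Integrate by parts once (u = ln t, dv = 3*t dt).
An antiderivative is F(t) = 3*t**2*(2*log(t) - 1)/4.
Then F(4) - F(1) = (-12 + 48*log(2)) - (-3/4) = -45/4 + 48*log(2).

-45/4 + 48*log(2)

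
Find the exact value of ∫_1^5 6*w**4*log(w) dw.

Integrate by parts once (u = ln w, dv = 6*w**4 dw).
An antiderivative is F(w) = 6*w**5*(5*log(w) - 1)/25.
Then F(5) - F(1) = (-750 + 3750*log(5)) - (-6/25) = -18744/25 + 3750*log(5).

-18744/25 + 3750*log(5)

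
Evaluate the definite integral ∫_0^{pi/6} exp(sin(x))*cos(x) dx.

-1 + exp(1/2)

Let u = sin(x), so du = cos(x) dx. When x = 0, u = 0; when x = pi/6, u = 1/2.
The integral becomes ∫ exp(u) du from 0 to 1/2, with antiderivative exp(u).
Back in x: F(x) = exp(sin(x)).
Then F(pi/6) - F(0) = (exp(1/2)) - (1) = -1 + exp(1/2).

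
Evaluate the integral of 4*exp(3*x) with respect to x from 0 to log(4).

Let u = exp(x), so du = exp(x) dx. When x = 0, u = 1; when x = log(4), u = 4.
The integral becomes 4·∫ u**2 du from 1 to 4, with antiderivative 4*u**3/3.
Back in x: F(x) = 4*exp(3*x)/3.
Then F(log(4)) - F(0) = (256/3) - (4/3) = 84.

84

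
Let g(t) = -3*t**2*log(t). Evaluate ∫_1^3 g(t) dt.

26/3 - 27*log(3)

Integrate by parts once (u = ln t, dv = -3*t**2 dt).
An antiderivative is F(t) = -t**3*(3*log(t) - 1)/3.
Then F(3) - F(1) = (9 - 27*log(3)) - (1/3) = 26/3 - 27*log(3).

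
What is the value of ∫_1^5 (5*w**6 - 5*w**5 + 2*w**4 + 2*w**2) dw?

By the power rule, an antiderivative is F(w) = 5*w**7/7 - 5*w**6/6 + 2*w**5/5 + 2*w**3/3.
Then F(5) - F(1) = (617625/14) - (199/210) = 4632088/105.

4632088/105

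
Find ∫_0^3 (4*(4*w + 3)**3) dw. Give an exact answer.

12636

Let u = 4*w + 3, so du = 4 dw. When w = 0, u = 3; when w = 3, u = 15.
The integral becomes ∫ u**3 du from 3 to 15, with antiderivative u**4/4.
Back in w: F(w) = (4*w + 3)**4/4.
Then F(3) - F(0) = (50625/4) - (81/4) = 12636.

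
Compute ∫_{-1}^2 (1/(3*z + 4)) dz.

log(10)/3

An antiderivative is F(z) = log(3*z + 4)/3.
Then F(2) - F(-1) = (log(10)/3) - (0) = log(10)/3.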